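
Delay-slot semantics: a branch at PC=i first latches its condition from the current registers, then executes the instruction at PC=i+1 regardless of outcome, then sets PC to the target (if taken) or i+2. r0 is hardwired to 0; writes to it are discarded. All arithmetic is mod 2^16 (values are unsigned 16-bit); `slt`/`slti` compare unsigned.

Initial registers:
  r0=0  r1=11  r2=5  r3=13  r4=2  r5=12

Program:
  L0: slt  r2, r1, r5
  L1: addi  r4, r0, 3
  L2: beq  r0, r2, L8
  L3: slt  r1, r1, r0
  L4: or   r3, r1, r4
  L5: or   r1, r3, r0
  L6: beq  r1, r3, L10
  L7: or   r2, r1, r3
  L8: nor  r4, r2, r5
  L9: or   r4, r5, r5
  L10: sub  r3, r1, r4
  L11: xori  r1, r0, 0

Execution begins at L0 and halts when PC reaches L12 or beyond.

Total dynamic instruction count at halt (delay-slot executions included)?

10

PC=0  slt  r2, r1, r5        | r0=0 r1=11 r2=1 r3=13 r4=2 r5=12
PC=1  addi  r4, r0, 3        | r0=0 r1=11 r2=1 r3=13 r4=3 r5=12
PC=2  beq  r0, r2, L8        | r0=0 r1=11 r2=1 r3=13 r4=3 r5=12  [not taken]
PC=3  slt  r1, r1, r0        | r0=0 r1=0 r2=1 r3=13 r4=3 r5=12
PC=4  or   r3, r1, r4        | r0=0 r1=0 r2=1 r3=3 r4=3 r5=12
PC=5  or   r1, r3, r0        | r0=0 r1=3 r2=1 r3=3 r4=3 r5=12
PC=6  beq  r1, r3, L10       | r0=0 r1=3 r2=1 r3=3 r4=3 r5=12  [TAKEN]
PC=7  or   r2, r1, r3        | r0=0 r1=3 r2=3 r3=3 r4=3 r5=12
PC=10 sub  r3, r1, r4        | r0=0 r1=3 r2=3 r3=0 r4=3 r5=12
PC=11 xori  r1, r0, 0        | r0=0 r1=0 r2=3 r3=0 r4=3 r5=12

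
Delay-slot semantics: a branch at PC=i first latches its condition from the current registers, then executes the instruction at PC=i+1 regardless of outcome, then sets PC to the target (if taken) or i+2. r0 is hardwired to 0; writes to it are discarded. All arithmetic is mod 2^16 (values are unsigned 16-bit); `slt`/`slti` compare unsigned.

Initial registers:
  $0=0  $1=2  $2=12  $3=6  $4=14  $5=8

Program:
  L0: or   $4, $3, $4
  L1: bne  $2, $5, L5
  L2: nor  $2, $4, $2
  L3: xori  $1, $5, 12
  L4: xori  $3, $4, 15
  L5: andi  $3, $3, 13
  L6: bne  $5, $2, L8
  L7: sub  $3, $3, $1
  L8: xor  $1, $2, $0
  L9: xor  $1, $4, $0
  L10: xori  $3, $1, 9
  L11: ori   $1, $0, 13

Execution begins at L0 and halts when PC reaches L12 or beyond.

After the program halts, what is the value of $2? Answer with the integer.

65521

  step pc=0: or   $4, $3, $4  regs=(0,2,12,6,14,8)
  step pc=1: bne  $2, $5, L5  cond=T  regs=(0,2,12,6,14,8)
  step pc=2: nor  $2, $4, $2  regs=(0,2,65521,6,14,8)
  step pc=5: andi  $3, $3, 13  regs=(0,2,65521,4,14,8)
  step pc=6: bne  $5, $2, L8  cond=T  regs=(0,2,65521,4,14,8)
  step pc=7: sub  $3, $3, $1  regs=(0,2,65521,2,14,8)
  step pc=8: xor  $1, $2, $0  regs=(0,65521,65521,2,14,8)
  step pc=9: xor  $1, $4, $0  regs=(0,14,65521,2,14,8)
  step pc=10: xori  $3, $1, 9  regs=(0,14,65521,7,14,8)
  step pc=11: ori   $1, $0, 13  regs=(0,13,65521,7,14,8)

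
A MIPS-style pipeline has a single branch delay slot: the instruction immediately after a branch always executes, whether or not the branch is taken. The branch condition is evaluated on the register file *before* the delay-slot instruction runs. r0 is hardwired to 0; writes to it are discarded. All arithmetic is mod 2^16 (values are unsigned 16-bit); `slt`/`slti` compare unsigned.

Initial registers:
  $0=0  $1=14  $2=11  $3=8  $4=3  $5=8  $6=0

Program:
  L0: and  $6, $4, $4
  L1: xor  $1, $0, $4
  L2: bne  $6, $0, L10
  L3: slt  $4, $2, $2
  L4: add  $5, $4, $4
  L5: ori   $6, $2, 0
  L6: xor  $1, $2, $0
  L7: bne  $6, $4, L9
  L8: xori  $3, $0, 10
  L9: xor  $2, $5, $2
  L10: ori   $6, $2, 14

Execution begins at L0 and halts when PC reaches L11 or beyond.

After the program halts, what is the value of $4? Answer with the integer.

[0] and  $6, $4, $4  →  {$0:0, $1:14, $2:11, $3:8, $4:3, $5:8, $6:3}
[1] xor  $1, $0, $4  →  {$0:0, $1:3, $2:11, $3:8, $4:3, $5:8, $6:3}
[2] bne  $6, $0, L10  →  {$0:0, $1:3, $2:11, $3:8, $4:3, $5:8, $6:3}  ⟨branch taken⟩
[3] slt  $4, $2, $2  →  {$0:0, $1:3, $2:11, $3:8, $4:0, $5:8, $6:3}
[10] ori   $6, $2, 14  →  {$0:0, $1:3, $2:11, $3:8, $4:0, $5:8, $6:15}

0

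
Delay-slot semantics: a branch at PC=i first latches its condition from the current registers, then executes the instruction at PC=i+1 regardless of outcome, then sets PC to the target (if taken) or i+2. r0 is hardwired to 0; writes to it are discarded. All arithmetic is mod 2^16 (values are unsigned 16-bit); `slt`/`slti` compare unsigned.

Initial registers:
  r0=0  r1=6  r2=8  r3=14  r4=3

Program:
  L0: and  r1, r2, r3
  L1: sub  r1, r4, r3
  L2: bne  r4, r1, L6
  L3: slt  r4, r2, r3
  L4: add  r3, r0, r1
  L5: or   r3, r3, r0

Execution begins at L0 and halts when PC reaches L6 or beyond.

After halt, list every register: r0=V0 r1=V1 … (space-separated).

r0=0 r1=65525 r2=8 r3=14 r4=1

PC=0  and  r1, r2, r3        | r0=0 r1=8 r2=8 r3=14 r4=3
PC=1  sub  r1, r4, r3        | r0=0 r1=65525 r2=8 r3=14 r4=3
PC=2  bne  r4, r1, L6        | r0=0 r1=65525 r2=8 r3=14 r4=3  [TAKEN]
PC=3  slt  r4, r2, r3        | r0=0 r1=65525 r2=8 r3=14 r4=1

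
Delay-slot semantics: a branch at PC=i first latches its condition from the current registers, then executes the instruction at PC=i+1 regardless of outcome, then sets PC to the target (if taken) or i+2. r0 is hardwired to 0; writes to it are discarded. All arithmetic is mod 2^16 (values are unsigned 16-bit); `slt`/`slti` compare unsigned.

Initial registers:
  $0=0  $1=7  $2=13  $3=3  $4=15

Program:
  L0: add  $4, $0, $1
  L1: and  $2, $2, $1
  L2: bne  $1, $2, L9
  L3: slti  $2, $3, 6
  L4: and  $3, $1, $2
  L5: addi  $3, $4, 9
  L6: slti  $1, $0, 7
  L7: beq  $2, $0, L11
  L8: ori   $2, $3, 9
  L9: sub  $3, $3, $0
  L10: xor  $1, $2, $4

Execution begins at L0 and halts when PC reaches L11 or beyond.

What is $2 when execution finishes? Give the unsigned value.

1

#0 add  $4, $0, $1 ; 0/7/13/3/7
#1 and  $2, $2, $1 ; 0/7/5/3/7
#2 bne  $1, $2, L9 ; 0/7/5/3/7 ; →target
#3 slti  $2, $3, 6 ; 0/7/1/3/7
#9 sub  $3, $3, $0 ; 0/7/1/3/7
#10 xor  $1, $2, $4 ; 0/6/1/3/7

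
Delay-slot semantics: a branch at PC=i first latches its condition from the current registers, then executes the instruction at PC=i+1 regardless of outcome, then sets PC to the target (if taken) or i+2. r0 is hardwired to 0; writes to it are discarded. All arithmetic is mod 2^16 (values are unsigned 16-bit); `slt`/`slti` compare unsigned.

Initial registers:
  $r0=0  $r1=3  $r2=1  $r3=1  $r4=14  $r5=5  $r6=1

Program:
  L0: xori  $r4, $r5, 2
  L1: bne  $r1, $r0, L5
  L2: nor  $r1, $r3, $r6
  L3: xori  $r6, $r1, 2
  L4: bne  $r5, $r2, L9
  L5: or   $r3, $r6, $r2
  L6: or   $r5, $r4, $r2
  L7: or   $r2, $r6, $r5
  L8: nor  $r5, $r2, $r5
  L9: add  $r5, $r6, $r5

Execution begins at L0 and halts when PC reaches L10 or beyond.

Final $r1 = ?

65534

PC=0  xori  $r4, $r5, 2      | $r0=0 $r1=3 $r2=1 $r3=1 $r4=7 $r5=5 $r6=1
PC=1  bne  $r1, $r0, L5      | $r0=0 $r1=3 $r2=1 $r3=1 $r4=7 $r5=5 $r6=1  [TAKEN]
PC=2  nor  $r1, $r3, $r6     | $r0=0 $r1=65534 $r2=1 $r3=1 $r4=7 $r5=5 $r6=1
PC=5  or   $r3, $r6, $r2     | $r0=0 $r1=65534 $r2=1 $r3=1 $r4=7 $r5=5 $r6=1
PC=6  or   $r5, $r4, $r2     | $r0=0 $r1=65534 $r2=1 $r3=1 $r4=7 $r5=7 $r6=1
PC=7  or   $r2, $r6, $r5     | $r0=0 $r1=65534 $r2=7 $r3=1 $r4=7 $r5=7 $r6=1
PC=8  nor  $r5, $r2, $r5     | $r0=0 $r1=65534 $r2=7 $r3=1 $r4=7 $r5=65528 $r6=1
PC=9  add  $r5, $r6, $r5     | $r0=0 $r1=65534 $r2=7 $r3=1 $r4=7 $r5=65529 $r6=1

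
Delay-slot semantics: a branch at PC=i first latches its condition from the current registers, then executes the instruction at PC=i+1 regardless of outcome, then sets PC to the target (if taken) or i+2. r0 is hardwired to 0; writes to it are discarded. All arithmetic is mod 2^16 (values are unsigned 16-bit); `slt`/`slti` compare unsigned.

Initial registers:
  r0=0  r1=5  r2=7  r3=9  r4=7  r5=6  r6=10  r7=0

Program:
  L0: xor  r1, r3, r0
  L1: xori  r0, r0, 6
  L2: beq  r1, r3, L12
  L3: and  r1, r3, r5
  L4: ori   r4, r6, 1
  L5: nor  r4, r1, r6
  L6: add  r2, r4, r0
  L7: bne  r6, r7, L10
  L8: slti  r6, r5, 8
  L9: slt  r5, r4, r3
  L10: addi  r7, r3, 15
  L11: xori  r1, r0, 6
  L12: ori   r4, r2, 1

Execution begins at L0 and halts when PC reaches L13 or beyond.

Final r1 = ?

[0] xor  r1, r3, r0  →  {r0:0, r1:9, r2:7, r3:9, r4:7, r5:6, r6:10, r7:0}
[1] xori  r0, r0, 6  →  {r0:0, r1:9, r2:7, r3:9, r4:7, r5:6, r6:10, r7:0}
[2] beq  r1, r3, L12  →  {r0:0, r1:9, r2:7, r3:9, r4:7, r5:6, r6:10, r7:0}  ⟨branch taken⟩
[3] and  r1, r3, r5  →  {r0:0, r1:0, r2:7, r3:9, r4:7, r5:6, r6:10, r7:0}
[12] ori   r4, r2, 1  →  {r0:0, r1:0, r2:7, r3:9, r4:7, r5:6, r6:10, r7:0}

0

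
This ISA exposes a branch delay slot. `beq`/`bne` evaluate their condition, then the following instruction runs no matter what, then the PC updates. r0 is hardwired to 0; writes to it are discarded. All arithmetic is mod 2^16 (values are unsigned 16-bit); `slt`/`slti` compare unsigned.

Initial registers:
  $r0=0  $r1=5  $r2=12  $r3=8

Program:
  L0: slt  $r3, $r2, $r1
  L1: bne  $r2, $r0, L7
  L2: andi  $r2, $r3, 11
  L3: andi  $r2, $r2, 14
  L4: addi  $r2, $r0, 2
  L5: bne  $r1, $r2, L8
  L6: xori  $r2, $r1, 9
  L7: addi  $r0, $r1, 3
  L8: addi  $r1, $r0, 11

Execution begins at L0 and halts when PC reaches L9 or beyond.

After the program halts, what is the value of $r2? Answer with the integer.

0

PC=0  slt  $r3, $r2, $r1     | $r0=0 $r1=5 $r2=12 $r3=0
PC=1  bne  $r2, $r0, L7      | $r0=0 $r1=5 $r2=12 $r3=0  [TAKEN]
PC=2  andi  $r2, $r3, 11     | $r0=0 $r1=5 $r2=0 $r3=0
PC=7  addi  $r0, $r1, 3      | $r0=0 $r1=5 $r2=0 $r3=0
PC=8  addi  $r1, $r0, 11     | $r0=0 $r1=11 $r2=0 $r3=0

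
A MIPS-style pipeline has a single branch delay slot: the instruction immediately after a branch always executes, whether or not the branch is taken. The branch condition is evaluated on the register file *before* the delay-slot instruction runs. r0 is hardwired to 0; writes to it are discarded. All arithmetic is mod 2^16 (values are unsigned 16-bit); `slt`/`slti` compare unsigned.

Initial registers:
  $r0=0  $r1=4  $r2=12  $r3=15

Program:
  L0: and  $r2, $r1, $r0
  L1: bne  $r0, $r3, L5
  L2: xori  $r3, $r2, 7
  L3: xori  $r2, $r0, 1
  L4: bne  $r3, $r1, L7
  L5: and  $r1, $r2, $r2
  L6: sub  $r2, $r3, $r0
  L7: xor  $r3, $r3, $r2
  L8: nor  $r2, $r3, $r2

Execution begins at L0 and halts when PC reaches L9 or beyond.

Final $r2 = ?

65528

[0] and  $r2, $r1, $r0  →  {$r0:0, $r1:4, $r2:0, $r3:15}
[1] bne  $r0, $r3, L5  →  {$r0:0, $r1:4, $r2:0, $r3:15}  ⟨branch taken⟩
[2] xori  $r3, $r2, 7  →  {$r0:0, $r1:4, $r2:0, $r3:7}
[5] and  $r1, $r2, $r2  →  {$r0:0, $r1:0, $r2:0, $r3:7}
[6] sub  $r2, $r3, $r0  →  {$r0:0, $r1:0, $r2:7, $r3:7}
[7] xor  $r3, $r3, $r2  →  {$r0:0, $r1:0, $r2:7, $r3:0}
[8] nor  $r2, $r3, $r2  →  {$r0:0, $r1:0, $r2:65528, $r3:0}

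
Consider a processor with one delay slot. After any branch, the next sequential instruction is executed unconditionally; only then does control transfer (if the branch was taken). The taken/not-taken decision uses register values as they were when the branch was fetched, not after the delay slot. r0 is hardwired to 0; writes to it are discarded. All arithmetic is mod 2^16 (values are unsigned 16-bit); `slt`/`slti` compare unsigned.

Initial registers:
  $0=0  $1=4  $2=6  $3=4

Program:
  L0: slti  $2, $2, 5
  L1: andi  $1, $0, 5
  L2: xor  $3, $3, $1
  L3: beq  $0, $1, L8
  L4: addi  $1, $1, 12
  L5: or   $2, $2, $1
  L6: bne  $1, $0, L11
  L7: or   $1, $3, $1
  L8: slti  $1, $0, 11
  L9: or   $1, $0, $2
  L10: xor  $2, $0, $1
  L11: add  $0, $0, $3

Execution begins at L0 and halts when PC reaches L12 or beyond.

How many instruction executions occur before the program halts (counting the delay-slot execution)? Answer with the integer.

#0 slti  $2, $2, 5 ; 0/4/0/4
#1 andi  $1, $0, 5 ; 0/0/0/4
#2 xor  $3, $3, $1 ; 0/0/0/4
#3 beq  $0, $1, L8 ; 0/0/0/4 ; →target
#4 addi  $1, $1, 12 ; 0/12/0/4
#8 slti  $1, $0, 11 ; 0/1/0/4
#9 or   $1, $0, $2 ; 0/0/0/4
#10 xor  $2, $0, $1 ; 0/0/0/4
#11 add  $0, $0, $3 ; 0/0/0/4

9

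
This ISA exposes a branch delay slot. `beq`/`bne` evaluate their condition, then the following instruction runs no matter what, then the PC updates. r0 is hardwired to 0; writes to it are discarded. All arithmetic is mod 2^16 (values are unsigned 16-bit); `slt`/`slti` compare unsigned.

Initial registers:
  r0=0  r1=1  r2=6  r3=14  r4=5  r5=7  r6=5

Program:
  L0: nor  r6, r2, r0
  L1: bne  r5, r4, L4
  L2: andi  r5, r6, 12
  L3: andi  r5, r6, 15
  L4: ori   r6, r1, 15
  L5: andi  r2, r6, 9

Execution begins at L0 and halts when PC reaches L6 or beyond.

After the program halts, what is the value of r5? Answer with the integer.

#0 nor  r6, r2, r0 ; 0/1/6/14/5/7/65529
#1 bne  r5, r4, L4 ; 0/1/6/14/5/7/65529 ; →target
#2 andi  r5, r6, 12 ; 0/1/6/14/5/8/65529
#4 ori   r6, r1, 15 ; 0/1/6/14/5/8/15
#5 andi  r2, r6, 9 ; 0/1/9/14/5/8/15

8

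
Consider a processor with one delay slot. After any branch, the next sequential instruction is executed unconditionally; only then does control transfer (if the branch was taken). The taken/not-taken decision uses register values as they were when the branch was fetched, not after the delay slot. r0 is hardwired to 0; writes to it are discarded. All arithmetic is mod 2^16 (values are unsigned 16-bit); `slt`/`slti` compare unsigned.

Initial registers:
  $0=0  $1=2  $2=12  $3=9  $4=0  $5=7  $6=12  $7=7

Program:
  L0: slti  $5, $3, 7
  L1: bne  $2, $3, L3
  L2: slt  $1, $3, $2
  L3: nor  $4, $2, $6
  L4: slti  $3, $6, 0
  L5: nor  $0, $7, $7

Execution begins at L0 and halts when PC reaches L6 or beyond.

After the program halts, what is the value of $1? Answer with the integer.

[0] slti  $5, $3, 7  →  {$0:0, $1:2, $2:12, $3:9, $4:0, $5:0, $6:12, $7:7}
[1] bne  $2, $3, L3  →  {$0:0, $1:2, $2:12, $3:9, $4:0, $5:0, $6:12, $7:7}  ⟨branch taken⟩
[2] slt  $1, $3, $2  →  {$0:0, $1:1, $2:12, $3:9, $4:0, $5:0, $6:12, $7:7}
[3] nor  $4, $2, $6  →  {$0:0, $1:1, $2:12, $3:9, $4:65523, $5:0, $6:12, $7:7}
[4] slti  $3, $6, 0  →  {$0:0, $1:1, $2:12, $3:0, $4:65523, $5:0, $6:12, $7:7}
[5] nor  $0, $7, $7  →  {$0:0, $1:1, $2:12, $3:0, $4:65523, $5:0, $6:12, $7:7}

1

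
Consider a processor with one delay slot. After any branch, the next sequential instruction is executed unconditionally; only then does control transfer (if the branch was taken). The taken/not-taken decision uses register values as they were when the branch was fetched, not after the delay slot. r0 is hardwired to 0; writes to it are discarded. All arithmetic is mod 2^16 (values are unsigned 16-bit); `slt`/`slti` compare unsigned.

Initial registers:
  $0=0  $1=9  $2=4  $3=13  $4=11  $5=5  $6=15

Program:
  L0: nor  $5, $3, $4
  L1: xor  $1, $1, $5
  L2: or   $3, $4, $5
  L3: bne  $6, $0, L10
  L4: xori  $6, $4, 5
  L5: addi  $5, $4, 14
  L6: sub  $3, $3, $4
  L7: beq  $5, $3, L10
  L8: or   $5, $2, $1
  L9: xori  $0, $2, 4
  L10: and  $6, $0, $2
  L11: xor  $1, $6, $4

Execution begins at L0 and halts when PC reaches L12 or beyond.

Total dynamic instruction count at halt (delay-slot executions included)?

  step pc=0: nor  $5, $3, $4  regs=(0,9,4,13,11,65520,15)
  step pc=1: xor  $1, $1, $5  regs=(0,65529,4,13,11,65520,15)
  step pc=2: or   $3, $4, $5  regs=(0,65529,4,65531,11,65520,15)
  step pc=3: bne  $6, $0, L10  cond=T  regs=(0,65529,4,65531,11,65520,15)
  step pc=4: xori  $6, $4, 5  regs=(0,65529,4,65531,11,65520,14)
  step pc=10: and  $6, $0, $2  regs=(0,65529,4,65531,11,65520,0)
  step pc=11: xor  $1, $6, $4  regs=(0,11,4,65531,11,65520,0)

7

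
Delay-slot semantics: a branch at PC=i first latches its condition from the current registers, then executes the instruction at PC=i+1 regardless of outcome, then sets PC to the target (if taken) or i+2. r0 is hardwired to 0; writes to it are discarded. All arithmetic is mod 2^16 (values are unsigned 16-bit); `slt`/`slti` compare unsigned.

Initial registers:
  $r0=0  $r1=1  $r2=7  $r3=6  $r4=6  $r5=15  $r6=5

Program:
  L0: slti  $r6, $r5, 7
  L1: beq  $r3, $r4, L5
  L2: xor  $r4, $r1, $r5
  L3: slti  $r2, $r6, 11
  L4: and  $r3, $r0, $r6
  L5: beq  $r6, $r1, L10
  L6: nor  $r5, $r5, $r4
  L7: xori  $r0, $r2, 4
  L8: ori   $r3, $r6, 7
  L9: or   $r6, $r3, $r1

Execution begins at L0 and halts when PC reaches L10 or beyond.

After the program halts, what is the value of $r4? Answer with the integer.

  step pc=0: slti  $r6, $r5, 7  regs=(0,1,7,6,6,15,0)
  step pc=1: beq  $r3, $r4, L5  cond=T  regs=(0,1,7,6,6,15,0)
  step pc=2: xor  $r4, $r1, $r5  regs=(0,1,7,6,14,15,0)
  step pc=5: beq  $r6, $r1, L10  cond=F  regs=(0,1,7,6,14,15,0)
  step pc=6: nor  $r5, $r5, $r4  regs=(0,1,7,6,14,65520,0)
  step pc=7: xori  $r0, $r2, 4  regs=(0,1,7,6,14,65520,0)
  step pc=8: ori   $r3, $r6, 7  regs=(0,1,7,7,14,65520,0)
  step pc=9: or   $r6, $r3, $r1  regs=(0,1,7,7,14,65520,7)

14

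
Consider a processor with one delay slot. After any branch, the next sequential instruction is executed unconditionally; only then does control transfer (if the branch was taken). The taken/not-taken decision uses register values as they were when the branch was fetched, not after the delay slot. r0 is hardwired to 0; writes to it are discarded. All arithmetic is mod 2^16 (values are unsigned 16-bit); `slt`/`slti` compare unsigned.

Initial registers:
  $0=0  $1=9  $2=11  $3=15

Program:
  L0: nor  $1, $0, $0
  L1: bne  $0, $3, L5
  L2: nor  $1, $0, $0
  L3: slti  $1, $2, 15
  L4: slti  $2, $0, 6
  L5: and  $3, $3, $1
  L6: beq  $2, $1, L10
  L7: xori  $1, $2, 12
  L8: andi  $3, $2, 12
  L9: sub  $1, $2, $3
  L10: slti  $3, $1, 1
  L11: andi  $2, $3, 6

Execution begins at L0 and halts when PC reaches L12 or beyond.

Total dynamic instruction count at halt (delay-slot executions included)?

10

#0 nor  $1, $0, $0 ; 0/65535/11/15
#1 bne  $0, $3, L5 ; 0/65535/11/15 ; →target
#2 nor  $1, $0, $0 ; 0/65535/11/15
#5 and  $3, $3, $1 ; 0/65535/11/15
#6 beq  $2, $1, L10 ; 0/65535/11/15 ; →fallthru
#7 xori  $1, $2, 12 ; 0/7/11/15
#8 andi  $3, $2, 12 ; 0/7/11/8
#9 sub  $1, $2, $3 ; 0/3/11/8
#10 slti  $3, $1, 1 ; 0/3/11/0
#11 andi  $2, $3, 6 ; 0/3/0/0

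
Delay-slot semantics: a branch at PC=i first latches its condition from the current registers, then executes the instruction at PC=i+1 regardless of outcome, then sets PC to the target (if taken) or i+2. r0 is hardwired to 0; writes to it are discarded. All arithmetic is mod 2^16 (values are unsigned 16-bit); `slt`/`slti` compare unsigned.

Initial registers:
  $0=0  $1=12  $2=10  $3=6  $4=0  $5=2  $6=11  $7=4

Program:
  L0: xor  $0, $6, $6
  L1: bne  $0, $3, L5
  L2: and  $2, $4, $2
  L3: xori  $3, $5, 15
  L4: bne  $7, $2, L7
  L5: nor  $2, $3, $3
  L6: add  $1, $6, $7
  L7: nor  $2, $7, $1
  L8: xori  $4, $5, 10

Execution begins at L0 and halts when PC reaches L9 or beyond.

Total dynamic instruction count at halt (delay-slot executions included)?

  step pc=0: xor  $0, $6, $6  regs=(0,12,10,6,0,2,11,4)
  step pc=1: bne  $0, $3, L5  cond=T  regs=(0,12,10,6,0,2,11,4)
  step pc=2: and  $2, $4, $2  regs=(0,12,0,6,0,2,11,4)
  step pc=5: nor  $2, $3, $3  regs=(0,12,65529,6,0,2,11,4)
  step pc=6: add  $1, $6, $7  regs=(0,15,65529,6,0,2,11,4)
  step pc=7: nor  $2, $7, $1  regs=(0,15,65520,6,0,2,11,4)
  step pc=8: xori  $4, $5, 10  regs=(0,15,65520,6,8,2,11,4)

7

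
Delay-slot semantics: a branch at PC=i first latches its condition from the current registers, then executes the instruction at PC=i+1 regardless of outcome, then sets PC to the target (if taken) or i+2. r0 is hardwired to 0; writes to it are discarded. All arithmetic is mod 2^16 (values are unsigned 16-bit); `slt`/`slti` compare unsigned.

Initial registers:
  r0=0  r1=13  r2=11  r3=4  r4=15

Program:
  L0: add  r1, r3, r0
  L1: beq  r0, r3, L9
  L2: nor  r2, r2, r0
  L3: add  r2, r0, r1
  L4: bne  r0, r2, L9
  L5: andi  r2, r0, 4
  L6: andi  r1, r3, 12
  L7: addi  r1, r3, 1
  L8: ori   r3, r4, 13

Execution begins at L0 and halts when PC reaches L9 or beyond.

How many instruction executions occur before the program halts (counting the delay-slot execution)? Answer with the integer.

6

#0 add  r1, r3, r0 ; 0/4/11/4/15
#1 beq  r0, r3, L9 ; 0/4/11/4/15 ; →fallthru
#2 nor  r2, r2, r0 ; 0/4/65524/4/15
#3 add  r2, r0, r1 ; 0/4/4/4/15
#4 bne  r0, r2, L9 ; 0/4/4/4/15 ; →target
#5 andi  r2, r0, 4 ; 0/4/0/4/15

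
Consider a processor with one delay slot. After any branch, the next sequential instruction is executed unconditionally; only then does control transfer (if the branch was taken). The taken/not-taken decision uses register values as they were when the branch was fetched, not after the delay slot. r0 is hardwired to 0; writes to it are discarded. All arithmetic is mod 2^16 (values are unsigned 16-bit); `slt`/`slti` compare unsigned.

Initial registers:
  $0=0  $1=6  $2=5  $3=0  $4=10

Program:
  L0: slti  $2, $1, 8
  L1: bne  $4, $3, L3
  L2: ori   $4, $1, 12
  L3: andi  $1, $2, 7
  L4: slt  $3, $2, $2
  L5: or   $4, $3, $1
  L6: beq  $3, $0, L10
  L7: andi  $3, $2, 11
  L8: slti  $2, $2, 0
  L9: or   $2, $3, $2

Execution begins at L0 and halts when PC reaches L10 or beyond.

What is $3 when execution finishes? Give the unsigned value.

1

[0] slti  $2, $1, 8  →  {$0:0, $1:6, $2:1, $3:0, $4:10}
[1] bne  $4, $3, L3  →  {$0:0, $1:6, $2:1, $3:0, $4:10}  ⟨branch taken⟩
[2] ori   $4, $1, 12  →  {$0:0, $1:6, $2:1, $3:0, $4:14}
[3] andi  $1, $2, 7  →  {$0:0, $1:1, $2:1, $3:0, $4:14}
[4] slt  $3, $2, $2  →  {$0:0, $1:1, $2:1, $3:0, $4:14}
[5] or   $4, $3, $1  →  {$0:0, $1:1, $2:1, $3:0, $4:1}
[6] beq  $3, $0, L10  →  {$0:0, $1:1, $2:1, $3:0, $4:1}  ⟨branch taken⟩
[7] andi  $3, $2, 11  →  {$0:0, $1:1, $2:1, $3:1, $4:1}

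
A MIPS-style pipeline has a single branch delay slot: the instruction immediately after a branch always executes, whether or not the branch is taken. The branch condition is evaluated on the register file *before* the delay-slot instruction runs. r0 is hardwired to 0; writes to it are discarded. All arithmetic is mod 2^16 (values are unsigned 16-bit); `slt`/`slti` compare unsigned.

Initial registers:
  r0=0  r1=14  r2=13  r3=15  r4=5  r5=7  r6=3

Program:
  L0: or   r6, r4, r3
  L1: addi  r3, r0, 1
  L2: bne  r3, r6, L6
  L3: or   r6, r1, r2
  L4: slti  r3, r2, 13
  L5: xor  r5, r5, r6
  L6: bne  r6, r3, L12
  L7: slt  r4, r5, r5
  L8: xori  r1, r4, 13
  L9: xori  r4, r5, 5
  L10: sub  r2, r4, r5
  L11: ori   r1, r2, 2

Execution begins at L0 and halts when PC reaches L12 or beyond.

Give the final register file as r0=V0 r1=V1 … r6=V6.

[0] or   r6, r4, r3  →  {r0:0, r1:14, r2:13, r3:15, r4:5, r5:7, r6:15}
[1] addi  r3, r0, 1  →  {r0:0, r1:14, r2:13, r3:1, r4:5, r5:7, r6:15}
[2] bne  r3, r6, L6  →  {r0:0, r1:14, r2:13, r3:1, r4:5, r5:7, r6:15}  ⟨branch taken⟩
[3] or   r6, r1, r2  →  {r0:0, r1:14, r2:13, r3:1, r4:5, r5:7, r6:15}
[6] bne  r6, r3, L12  →  {r0:0, r1:14, r2:13, r3:1, r4:5, r5:7, r6:15}  ⟨branch taken⟩
[7] slt  r4, r5, r5  →  {r0:0, r1:14, r2:13, r3:1, r4:0, r5:7, r6:15}

r0=0 r1=14 r2=13 r3=1 r4=0 r5=7 r6=15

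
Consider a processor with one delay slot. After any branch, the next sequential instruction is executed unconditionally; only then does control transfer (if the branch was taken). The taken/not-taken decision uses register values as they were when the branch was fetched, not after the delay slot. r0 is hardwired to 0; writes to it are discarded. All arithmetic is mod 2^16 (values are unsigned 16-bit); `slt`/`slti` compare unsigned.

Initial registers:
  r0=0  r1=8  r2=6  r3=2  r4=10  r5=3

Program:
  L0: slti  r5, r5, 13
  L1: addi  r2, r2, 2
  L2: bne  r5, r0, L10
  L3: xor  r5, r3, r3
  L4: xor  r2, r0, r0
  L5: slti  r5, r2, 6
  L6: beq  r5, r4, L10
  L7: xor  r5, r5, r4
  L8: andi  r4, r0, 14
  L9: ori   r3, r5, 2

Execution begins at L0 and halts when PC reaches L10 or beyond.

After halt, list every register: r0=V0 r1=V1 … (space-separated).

  step pc=0: slti  r5, r5, 13  regs=(0,8,6,2,10,1)
  step pc=1: addi  r2, r2, 2  regs=(0,8,8,2,10,1)
  step pc=2: bne  r5, r0, L10  cond=T  regs=(0,8,8,2,10,1)
  step pc=3: xor  r5, r3, r3  regs=(0,8,8,2,10,0)

r0=0 r1=8 r2=8 r3=2 r4=10 r5=0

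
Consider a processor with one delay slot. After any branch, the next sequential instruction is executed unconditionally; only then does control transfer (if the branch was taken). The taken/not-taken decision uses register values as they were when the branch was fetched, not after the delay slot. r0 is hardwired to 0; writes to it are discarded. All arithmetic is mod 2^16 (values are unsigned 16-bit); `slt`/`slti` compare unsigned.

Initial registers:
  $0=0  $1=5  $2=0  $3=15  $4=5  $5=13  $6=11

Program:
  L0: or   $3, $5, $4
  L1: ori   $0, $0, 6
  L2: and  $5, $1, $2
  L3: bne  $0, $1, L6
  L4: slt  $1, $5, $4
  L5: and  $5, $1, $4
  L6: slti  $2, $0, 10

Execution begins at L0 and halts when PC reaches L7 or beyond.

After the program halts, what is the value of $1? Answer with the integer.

1

[0] or   $3, $5, $4  →  {$0:0, $1:5, $2:0, $3:13, $4:5, $5:13, $6:11}
[1] ori   $0, $0, 6  →  {$0:0, $1:5, $2:0, $3:13, $4:5, $5:13, $6:11}
[2] and  $5, $1, $2  →  {$0:0, $1:5, $2:0, $3:13, $4:5, $5:0, $6:11}
[3] bne  $0, $1, L6  →  {$0:0, $1:5, $2:0, $3:13, $4:5, $5:0, $6:11}  ⟨branch taken⟩
[4] slt  $1, $5, $4  →  {$0:0, $1:1, $2:0, $3:13, $4:5, $5:0, $6:11}
[6] slti  $2, $0, 10  →  {$0:0, $1:1, $2:1, $3:13, $4:5, $5:0, $6:11}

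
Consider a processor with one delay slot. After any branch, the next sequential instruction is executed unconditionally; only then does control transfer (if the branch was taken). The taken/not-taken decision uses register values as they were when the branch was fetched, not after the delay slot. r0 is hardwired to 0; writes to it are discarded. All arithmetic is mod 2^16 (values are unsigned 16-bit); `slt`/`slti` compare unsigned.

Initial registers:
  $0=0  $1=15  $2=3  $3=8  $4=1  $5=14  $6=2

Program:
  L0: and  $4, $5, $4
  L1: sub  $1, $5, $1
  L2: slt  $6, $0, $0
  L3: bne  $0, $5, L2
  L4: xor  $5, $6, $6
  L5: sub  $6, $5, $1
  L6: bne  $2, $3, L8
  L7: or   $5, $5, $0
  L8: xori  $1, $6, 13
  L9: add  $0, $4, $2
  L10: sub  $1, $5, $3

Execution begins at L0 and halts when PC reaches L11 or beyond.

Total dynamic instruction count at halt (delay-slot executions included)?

[0] and  $4, $5, $4  →  {$0:0, $1:15, $2:3, $3:8, $4:0, $5:14, $6:2}
[1] sub  $1, $5, $1  →  {$0:0, $1:65535, $2:3, $3:8, $4:0, $5:14, $6:2}
[2] slt  $6, $0, $0  →  {$0:0, $1:65535, $2:3, $3:8, $4:0, $5:14, $6:0}
[3] bne  $0, $5, L2  →  {$0:0, $1:65535, $2:3, $3:8, $4:0, $5:14, $6:0}  ⟨branch taken⟩
[4] xor  $5, $6, $6  →  {$0:0, $1:65535, $2:3, $3:8, $4:0, $5:0, $6:0}
[2] slt  $6, $0, $0  →  {$0:0, $1:65535, $2:3, $3:8, $4:0, $5:0, $6:0}
[3] bne  $0, $5, L2  →  {$0:0, $1:65535, $2:3, $3:8, $4:0, $5:0, $6:0}  ⟨branch fallthrough⟩
[4] xor  $5, $6, $6  →  {$0:0, $1:65535, $2:3, $3:8, $4:0, $5:0, $6:0}
[5] sub  $6, $5, $1  →  {$0:0, $1:65535, $2:3, $3:8, $4:0, $5:0, $6:1}
[6] bne  $2, $3, L8  →  {$0:0, $1:65535, $2:3, $3:8, $4:0, $5:0, $6:1}  ⟨branch taken⟩
[7] or   $5, $5, $0  →  {$0:0, $1:65535, $2:3, $3:8, $4:0, $5:0, $6:1}
[8] xori  $1, $6, 13  →  {$0:0, $1:12, $2:3, $3:8, $4:0, $5:0, $6:1}
[9] add  $0, $4, $2  →  {$0:0, $1:12, $2:3, $3:8, $4:0, $5:0, $6:1}
[10] sub  $1, $5, $3  →  {$0:0, $1:65528, $2:3, $3:8, $4:0, $5:0, $6:1}

14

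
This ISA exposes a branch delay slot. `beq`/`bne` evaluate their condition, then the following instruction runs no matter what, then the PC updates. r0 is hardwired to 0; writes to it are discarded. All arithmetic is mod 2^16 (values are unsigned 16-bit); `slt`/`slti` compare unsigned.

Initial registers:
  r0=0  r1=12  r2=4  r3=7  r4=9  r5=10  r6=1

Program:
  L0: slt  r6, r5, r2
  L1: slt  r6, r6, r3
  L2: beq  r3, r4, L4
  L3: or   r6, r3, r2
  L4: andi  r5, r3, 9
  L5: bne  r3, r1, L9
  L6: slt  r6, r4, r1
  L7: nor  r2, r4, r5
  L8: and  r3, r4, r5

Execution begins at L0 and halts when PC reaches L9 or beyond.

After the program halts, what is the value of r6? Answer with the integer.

1

#0 slt  r6, r5, r2 ; 0/12/4/7/9/10/0
#1 slt  r6, r6, r3 ; 0/12/4/7/9/10/1
#2 beq  r3, r4, L4 ; 0/12/4/7/9/10/1 ; →fallthru
#3 or   r6, r3, r2 ; 0/12/4/7/9/10/7
#4 andi  r5, r3, 9 ; 0/12/4/7/9/1/7
#5 bne  r3, r1, L9 ; 0/12/4/7/9/1/7 ; →target
#6 slt  r6, r4, r1 ; 0/12/4/7/9/1/1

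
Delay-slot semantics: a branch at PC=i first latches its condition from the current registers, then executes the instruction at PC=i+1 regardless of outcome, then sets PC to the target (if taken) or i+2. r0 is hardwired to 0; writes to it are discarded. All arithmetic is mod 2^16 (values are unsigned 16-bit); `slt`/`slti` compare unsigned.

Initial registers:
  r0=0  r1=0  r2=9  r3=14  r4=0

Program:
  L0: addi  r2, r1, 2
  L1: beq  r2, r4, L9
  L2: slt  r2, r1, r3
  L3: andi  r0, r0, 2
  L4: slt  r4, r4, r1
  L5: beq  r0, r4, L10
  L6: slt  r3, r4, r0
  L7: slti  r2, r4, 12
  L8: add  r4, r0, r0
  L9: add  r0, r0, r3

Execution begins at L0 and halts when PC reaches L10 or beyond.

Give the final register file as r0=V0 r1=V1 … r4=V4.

r0=0 r1=0 r2=1 r3=0 r4=0

  step pc=0: addi  r2, r1, 2  regs=(0,0,2,14,0)
  step pc=1: beq  r2, r4, L9  cond=F  regs=(0,0,2,14,0)
  step pc=2: slt  r2, r1, r3  regs=(0,0,1,14,0)
  step pc=3: andi  r0, r0, 2  regs=(0,0,1,14,0)
  step pc=4: slt  r4, r4, r1  regs=(0,0,1,14,0)
  step pc=5: beq  r0, r4, L10  cond=T  regs=(0,0,1,14,0)
  step pc=6: slt  r3, r4, r0  regs=(0,0,1,0,0)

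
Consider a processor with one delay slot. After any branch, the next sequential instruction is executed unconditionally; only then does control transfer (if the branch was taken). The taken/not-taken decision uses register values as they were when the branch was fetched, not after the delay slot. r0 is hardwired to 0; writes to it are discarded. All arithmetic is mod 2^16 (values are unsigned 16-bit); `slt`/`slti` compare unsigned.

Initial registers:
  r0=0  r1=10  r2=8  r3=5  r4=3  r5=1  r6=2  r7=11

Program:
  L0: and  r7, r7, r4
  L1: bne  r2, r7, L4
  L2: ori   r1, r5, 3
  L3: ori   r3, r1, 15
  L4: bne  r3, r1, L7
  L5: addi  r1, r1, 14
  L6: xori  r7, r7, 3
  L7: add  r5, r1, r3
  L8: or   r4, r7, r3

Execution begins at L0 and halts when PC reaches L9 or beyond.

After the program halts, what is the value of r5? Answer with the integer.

#0 and  r7, r7, r4 ; 0/10/8/5/3/1/2/3
#1 bne  r2, r7, L4 ; 0/10/8/5/3/1/2/3 ; →target
#2 ori   r1, r5, 3 ; 0/3/8/5/3/1/2/3
#4 bne  r3, r1, L7 ; 0/3/8/5/3/1/2/3 ; →target
#5 addi  r1, r1, 14 ; 0/17/8/5/3/1/2/3
#7 add  r5, r1, r3 ; 0/17/8/5/3/22/2/3
#8 or   r4, r7, r3 ; 0/17/8/5/7/22/2/3

22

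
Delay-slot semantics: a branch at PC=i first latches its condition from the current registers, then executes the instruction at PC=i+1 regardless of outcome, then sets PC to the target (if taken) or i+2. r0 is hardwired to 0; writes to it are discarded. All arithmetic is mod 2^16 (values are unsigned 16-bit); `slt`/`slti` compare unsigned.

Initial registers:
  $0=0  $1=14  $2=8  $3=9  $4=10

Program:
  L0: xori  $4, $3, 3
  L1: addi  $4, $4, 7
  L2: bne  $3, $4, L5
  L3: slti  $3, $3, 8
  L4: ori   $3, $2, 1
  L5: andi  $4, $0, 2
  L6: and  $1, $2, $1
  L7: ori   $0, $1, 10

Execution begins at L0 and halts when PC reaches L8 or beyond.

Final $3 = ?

0

  step pc=0: xori  $4, $3, 3  regs=(0,14,8,9,10)
  step pc=1: addi  $4, $4, 7  regs=(0,14,8,9,17)
  step pc=2: bne  $3, $4, L5  cond=T  regs=(0,14,8,9,17)
  step pc=3: slti  $3, $3, 8  regs=(0,14,8,0,17)
  step pc=5: andi  $4, $0, 2  regs=(0,14,8,0,0)
  step pc=6: and  $1, $2, $1  regs=(0,8,8,0,0)
  step pc=7: ori   $0, $1, 10  regs=(0,8,8,0,0)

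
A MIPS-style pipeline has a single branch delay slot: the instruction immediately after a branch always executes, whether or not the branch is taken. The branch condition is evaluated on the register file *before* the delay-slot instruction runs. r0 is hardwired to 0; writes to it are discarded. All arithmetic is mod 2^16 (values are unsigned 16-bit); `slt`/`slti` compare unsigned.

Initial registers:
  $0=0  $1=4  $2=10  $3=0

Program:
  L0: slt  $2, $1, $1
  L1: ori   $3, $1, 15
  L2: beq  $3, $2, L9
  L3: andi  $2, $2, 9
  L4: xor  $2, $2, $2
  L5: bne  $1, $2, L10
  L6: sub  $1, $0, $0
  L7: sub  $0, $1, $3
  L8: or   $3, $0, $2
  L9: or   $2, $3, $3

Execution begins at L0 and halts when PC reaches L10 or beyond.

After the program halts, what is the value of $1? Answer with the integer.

PC=0  slt  $2, $1, $1        | $0=0 $1=4 $2=0 $3=0
PC=1  ori   $3, $1, 15       | $0=0 $1=4 $2=0 $3=15
PC=2  beq  $3, $2, L9        | $0=0 $1=4 $2=0 $3=15  [not taken]
PC=3  andi  $2, $2, 9        | $0=0 $1=4 $2=0 $3=15
PC=4  xor  $2, $2, $2        | $0=0 $1=4 $2=0 $3=15
PC=5  bne  $1, $2, L10       | $0=0 $1=4 $2=0 $3=15  [TAKEN]
PC=6  sub  $1, $0, $0        | $0=0 $1=0 $2=0 $3=15

0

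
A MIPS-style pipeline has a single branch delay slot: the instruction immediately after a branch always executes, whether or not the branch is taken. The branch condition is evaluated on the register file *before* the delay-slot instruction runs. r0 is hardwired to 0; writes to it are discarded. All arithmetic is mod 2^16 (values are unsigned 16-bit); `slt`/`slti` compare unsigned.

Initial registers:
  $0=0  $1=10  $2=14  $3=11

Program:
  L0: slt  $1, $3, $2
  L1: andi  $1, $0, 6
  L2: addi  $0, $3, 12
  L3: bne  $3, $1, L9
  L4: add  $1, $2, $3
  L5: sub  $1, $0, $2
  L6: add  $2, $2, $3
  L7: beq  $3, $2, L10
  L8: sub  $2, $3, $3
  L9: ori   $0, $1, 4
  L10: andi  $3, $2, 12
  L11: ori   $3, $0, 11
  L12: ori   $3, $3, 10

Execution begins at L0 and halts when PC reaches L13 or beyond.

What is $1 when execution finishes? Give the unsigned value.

25

#0 slt  $1, $3, $2 ; 0/1/14/11
#1 andi  $1, $0, 6 ; 0/0/14/11
#2 addi  $0, $3, 12 ; 0/0/14/11
#3 bne  $3, $1, L9 ; 0/0/14/11 ; →target
#4 add  $1, $2, $3 ; 0/25/14/11
#9 ori   $0, $1, 4 ; 0/25/14/11
#10 andi  $3, $2, 12 ; 0/25/14/12
#11 ori   $3, $0, 11 ; 0/25/14/11
#12 ori   $3, $3, 10 ; 0/25/14/11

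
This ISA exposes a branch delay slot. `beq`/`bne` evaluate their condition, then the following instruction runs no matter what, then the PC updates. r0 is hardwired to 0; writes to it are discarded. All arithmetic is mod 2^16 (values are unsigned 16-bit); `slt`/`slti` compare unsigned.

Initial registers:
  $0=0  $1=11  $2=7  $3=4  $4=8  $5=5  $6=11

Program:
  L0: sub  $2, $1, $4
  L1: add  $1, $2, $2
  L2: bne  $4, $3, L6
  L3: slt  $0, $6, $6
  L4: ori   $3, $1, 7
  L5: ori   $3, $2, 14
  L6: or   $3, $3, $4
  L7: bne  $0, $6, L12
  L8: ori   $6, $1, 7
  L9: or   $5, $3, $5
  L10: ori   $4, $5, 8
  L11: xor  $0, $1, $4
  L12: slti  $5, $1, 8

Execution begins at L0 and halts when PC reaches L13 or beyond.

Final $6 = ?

PC=0  sub  $2, $1, $4        | $0=0 $1=11 $2=3 $3=4 $4=8 $5=5 $6=11
PC=1  add  $1, $2, $2        | $0=0 $1=6 $2=3 $3=4 $4=8 $5=5 $6=11
PC=2  bne  $4, $3, L6        | $0=0 $1=6 $2=3 $3=4 $4=8 $5=5 $6=11  [TAKEN]
PC=3  slt  $0, $6, $6        | $0=0 $1=6 $2=3 $3=4 $4=8 $5=5 $6=11
PC=6  or   $3, $3, $4        | $0=0 $1=6 $2=3 $3=12 $4=8 $5=5 $6=11
PC=7  bne  $0, $6, L12       | $0=0 $1=6 $2=3 $3=12 $4=8 $5=5 $6=11  [TAKEN]
PC=8  ori   $6, $1, 7        | $0=0 $1=6 $2=3 $3=12 $4=8 $5=5 $6=7
PC=12 slti  $5, $1, 8        | $0=0 $1=6 $2=3 $3=12 $4=8 $5=1 $6=7

7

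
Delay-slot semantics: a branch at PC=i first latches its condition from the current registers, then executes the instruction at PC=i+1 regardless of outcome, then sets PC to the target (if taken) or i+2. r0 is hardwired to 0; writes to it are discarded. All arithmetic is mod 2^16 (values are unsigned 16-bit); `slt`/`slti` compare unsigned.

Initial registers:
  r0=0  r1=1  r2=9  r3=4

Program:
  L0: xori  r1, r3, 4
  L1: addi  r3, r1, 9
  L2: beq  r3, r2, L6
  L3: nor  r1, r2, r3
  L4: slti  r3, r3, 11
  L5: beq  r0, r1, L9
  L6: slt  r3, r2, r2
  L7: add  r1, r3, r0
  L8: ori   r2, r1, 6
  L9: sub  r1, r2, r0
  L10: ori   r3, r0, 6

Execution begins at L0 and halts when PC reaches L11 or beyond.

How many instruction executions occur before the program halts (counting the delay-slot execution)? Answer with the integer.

9

  step pc=0: xori  r1, r3, 4  regs=(0,0,9,4)
  step pc=1: addi  r3, r1, 9  regs=(0,0,9,9)
  step pc=2: beq  r3, r2, L6  cond=T  regs=(0,0,9,9)
  step pc=3: nor  r1, r2, r3  regs=(0,65526,9,9)
  step pc=6: slt  r3, r2, r2  regs=(0,65526,9,0)
  step pc=7: add  r1, r3, r0  regs=(0,0,9,0)
  step pc=8: ori   r2, r1, 6  regs=(0,0,6,0)
  step pc=9: sub  r1, r2, r0  regs=(0,6,6,0)
  step pc=10: ori   r3, r0, 6  regs=(0,6,6,6)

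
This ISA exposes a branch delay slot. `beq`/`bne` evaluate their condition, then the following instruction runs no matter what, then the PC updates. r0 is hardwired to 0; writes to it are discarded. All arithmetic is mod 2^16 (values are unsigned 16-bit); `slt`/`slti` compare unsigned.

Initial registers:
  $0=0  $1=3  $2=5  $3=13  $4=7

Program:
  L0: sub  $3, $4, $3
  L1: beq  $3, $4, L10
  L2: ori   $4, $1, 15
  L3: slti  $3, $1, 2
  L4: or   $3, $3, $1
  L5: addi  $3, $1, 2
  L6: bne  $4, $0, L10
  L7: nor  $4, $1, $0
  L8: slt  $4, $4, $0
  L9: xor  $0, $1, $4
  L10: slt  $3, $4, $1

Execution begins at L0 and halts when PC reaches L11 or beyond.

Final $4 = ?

65532

PC=0  sub  $3, $4, $3        | $0=0 $1=3 $2=5 $3=65530 $4=7
PC=1  beq  $3, $4, L10       | $0=0 $1=3 $2=5 $3=65530 $4=7  [not taken]
PC=2  ori   $4, $1, 15       | $0=0 $1=3 $2=5 $3=65530 $4=15
PC=3  slti  $3, $1, 2        | $0=0 $1=3 $2=5 $3=0 $4=15
PC=4  or   $3, $3, $1        | $0=0 $1=3 $2=5 $3=3 $4=15
PC=5  addi  $3, $1, 2        | $0=0 $1=3 $2=5 $3=5 $4=15
PC=6  bne  $4, $0, L10       | $0=0 $1=3 $2=5 $3=5 $4=15  [TAKEN]
PC=7  nor  $4, $1, $0        | $0=0 $1=3 $2=5 $3=5 $4=65532
PC=10 slt  $3, $4, $1        | $0=0 $1=3 $2=5 $3=0 $4=65532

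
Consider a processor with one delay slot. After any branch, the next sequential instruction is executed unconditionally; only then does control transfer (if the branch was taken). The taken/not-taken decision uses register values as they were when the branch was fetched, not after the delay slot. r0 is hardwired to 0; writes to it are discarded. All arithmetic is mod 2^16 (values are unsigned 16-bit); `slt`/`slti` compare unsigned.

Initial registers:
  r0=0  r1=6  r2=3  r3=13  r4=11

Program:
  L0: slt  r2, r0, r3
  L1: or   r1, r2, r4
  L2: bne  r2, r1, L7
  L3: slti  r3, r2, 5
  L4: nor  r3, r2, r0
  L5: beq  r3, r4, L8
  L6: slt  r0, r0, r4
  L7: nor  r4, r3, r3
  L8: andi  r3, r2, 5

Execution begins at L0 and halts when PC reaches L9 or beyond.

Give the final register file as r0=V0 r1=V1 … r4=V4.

  step pc=0: slt  r2, r0, r3  regs=(0,6,1,13,11)
  step pc=1: or   r1, r2, r4  regs=(0,11,1,13,11)
  step pc=2: bne  r2, r1, L7  cond=T  regs=(0,11,1,13,11)
  step pc=3: slti  r3, r2, 5  regs=(0,11,1,1,11)
  step pc=7: nor  r4, r3, r3  regs=(0,11,1,1,65534)
  step pc=8: andi  r3, r2, 5  regs=(0,11,1,1,65534)

r0=0 r1=11 r2=1 r3=1 r4=65534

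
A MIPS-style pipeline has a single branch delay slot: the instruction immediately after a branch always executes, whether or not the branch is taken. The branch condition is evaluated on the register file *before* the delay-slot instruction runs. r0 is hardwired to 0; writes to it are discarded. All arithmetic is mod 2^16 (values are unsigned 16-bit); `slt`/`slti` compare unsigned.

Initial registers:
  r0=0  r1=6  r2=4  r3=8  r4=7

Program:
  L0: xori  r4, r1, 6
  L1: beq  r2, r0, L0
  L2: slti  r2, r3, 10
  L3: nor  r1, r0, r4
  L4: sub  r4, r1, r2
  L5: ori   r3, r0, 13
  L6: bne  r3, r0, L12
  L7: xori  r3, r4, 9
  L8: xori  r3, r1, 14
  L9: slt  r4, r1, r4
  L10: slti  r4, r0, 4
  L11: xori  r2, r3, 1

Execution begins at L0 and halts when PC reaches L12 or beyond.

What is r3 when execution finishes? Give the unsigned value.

65527

PC=0  xori  r4, r1, 6        | r0=0 r1=6 r2=4 r3=8 r4=0
PC=1  beq  r2, r0, L0        | r0=0 r1=6 r2=4 r3=8 r4=0  [not taken]
PC=2  slti  r2, r3, 10       | r0=0 r1=6 r2=1 r3=8 r4=0
PC=3  nor  r1, r0, r4        | r0=0 r1=65535 r2=1 r3=8 r4=0
PC=4  sub  r4, r1, r2        | r0=0 r1=65535 r2=1 r3=8 r4=65534
PC=5  ori   r3, r0, 13       | r0=0 r1=65535 r2=1 r3=13 r4=65534
PC=6  bne  r3, r0, L12       | r0=0 r1=65535 r2=1 r3=13 r4=65534  [TAKEN]
PC=7  xori  r3, r4, 9        | r0=0 r1=65535 r2=1 r3=65527 r4=65534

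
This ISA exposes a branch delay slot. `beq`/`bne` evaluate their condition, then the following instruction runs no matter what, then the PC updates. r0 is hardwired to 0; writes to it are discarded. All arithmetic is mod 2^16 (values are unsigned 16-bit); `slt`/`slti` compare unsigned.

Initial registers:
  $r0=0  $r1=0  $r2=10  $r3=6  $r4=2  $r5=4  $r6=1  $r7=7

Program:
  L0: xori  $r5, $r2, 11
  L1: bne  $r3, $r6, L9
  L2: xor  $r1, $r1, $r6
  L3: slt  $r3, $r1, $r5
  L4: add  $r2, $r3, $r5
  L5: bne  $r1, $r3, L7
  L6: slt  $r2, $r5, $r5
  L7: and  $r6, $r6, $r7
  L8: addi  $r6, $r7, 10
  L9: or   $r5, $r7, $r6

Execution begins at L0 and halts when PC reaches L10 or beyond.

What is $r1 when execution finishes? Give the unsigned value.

[0] xori  $r5, $r2, 11  →  {$r0:0, $r1:0, $r2:10, $r3:6, $r4:2, $r5:1, $r6:1, $r7:7}
[1] bne  $r3, $r6, L9  →  {$r0:0, $r1:0, $r2:10, $r3:6, $r4:2, $r5:1, $r6:1, $r7:7}  ⟨branch taken⟩
[2] xor  $r1, $r1, $r6  →  {$r0:0, $r1:1, $r2:10, $r3:6, $r4:2, $r5:1, $r6:1, $r7:7}
[9] or   $r5, $r7, $r6  →  {$r0:0, $r1:1, $r2:10, $r3:6, $r4:2, $r5:7, $r6:1, $r7:7}

1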